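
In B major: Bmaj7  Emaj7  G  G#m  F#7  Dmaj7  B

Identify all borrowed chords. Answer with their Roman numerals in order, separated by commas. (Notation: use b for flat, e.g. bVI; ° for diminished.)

B major has the diatonic set B, C#m, D#m, E, F#, G#m, A#dim. Bmaj7, Emaj7, G#m, F#7 and B all belong to that set. G (G–B–D) doesn't fit — on degree 6 B major would have G#m (vi). G is the degree-6 chord of B minor, so it is the borrowed bVI. Dmaj7 (D–F#–A–C#) is not: scale degree 3 in B major carries D#m (iii). In B minor the chord on that degree is Dmaj7, so here it functions as bIIImaj7, borrowed from the parallel minor.

bVI, bIIImaj7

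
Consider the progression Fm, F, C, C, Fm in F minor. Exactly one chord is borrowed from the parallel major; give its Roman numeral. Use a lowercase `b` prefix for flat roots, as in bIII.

F minor has the diatonic set Fm, Gdim, Ab, Bbm, C, Db, Eb (with V from harmonic minor). Of the given chords, Fm and C are diatonic. F (F–A–C) doesn't fit — on degree 1 F minor would have Fm (i). F is the degree-1 chord of F major, so it is the borrowed I.

I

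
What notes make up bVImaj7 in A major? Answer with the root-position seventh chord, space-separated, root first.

The root of bVImaj7 is the lowered 6th degree: F# becomes F. Building the major-seventh chord from the parallel minor on F: F–A–C–E.

F A C E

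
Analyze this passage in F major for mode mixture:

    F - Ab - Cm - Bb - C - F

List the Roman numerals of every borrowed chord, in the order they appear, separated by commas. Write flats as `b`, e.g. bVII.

bIII, v

F major has the diatonic set F, Gm, Am, Bb, C, Dm, Edim. Of the given chords, F, Bb and C are diatonic. But Ab (Ab–C–Eb) is foreign: the diatonic iii on degree 3 is Am, whereas Ab comes from F minor. It is labeled bIII. But Cm (C–Eb–G) is foreign: the diatonic V on degree 5 is C, whereas Cm comes from F minor. It is labeled v.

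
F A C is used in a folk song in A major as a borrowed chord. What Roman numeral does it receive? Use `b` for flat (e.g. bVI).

F is the lowered form of scale degree 6 in A major (the diatonic degree 6 is F#). F–A–C is a major chord — the form found in A minor, not the diatonic vi (F#m). Borrowed into A major it is written bVI.

bVI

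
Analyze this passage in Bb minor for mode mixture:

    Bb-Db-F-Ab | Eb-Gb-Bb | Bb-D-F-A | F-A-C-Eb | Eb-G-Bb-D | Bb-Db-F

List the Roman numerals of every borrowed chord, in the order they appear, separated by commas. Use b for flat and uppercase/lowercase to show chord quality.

The diatonic triads in Bb minor (with V from harmonic minor) are Bbm, Cdim, Db, Ebm, F, Gb, Ab. Of the given chords, Bb–Db–F–Ab = Bbm7, Eb–Gb–Bb = Ebm, F–A–C–Eb = F7 and Bb–Db–F = Bbm are diatonic. But Bb–D–F–A is foreign: the diatonic i on degree 1 is Bbm, whereas Bbmaj7 comes from Bb major. It is labeled Imaj7. Eb–G–Bb–D is not: scale degree 4 in Bb minor carries Ebm (iv). In Bb major the chord on that degree is Ebmaj7, so here it functions as IVmaj7, borrowed from the parallel major.

Imaj7, IVmaj7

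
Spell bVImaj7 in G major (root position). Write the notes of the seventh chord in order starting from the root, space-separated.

Eb G Bb D

bVImaj7 is built on the lowered scale degree 6. In G major degree 6 is E; lowered it becomes Eb. In G minor the chord on Eb is Eb–G–Bb–D.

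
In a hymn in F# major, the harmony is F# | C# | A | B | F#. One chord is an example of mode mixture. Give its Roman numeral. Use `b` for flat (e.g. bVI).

F# major has the diatonic set F#, G#m, A#m, B, C#, D#m, E#dim. F#, C# and B are all diatonic. A (A–C#–E) is not: scale degree 3 in F# major carries A#m (iii). In F# minor the chord on that degree is A, so here it functions as bIII, borrowed from the parallel minor.

bIII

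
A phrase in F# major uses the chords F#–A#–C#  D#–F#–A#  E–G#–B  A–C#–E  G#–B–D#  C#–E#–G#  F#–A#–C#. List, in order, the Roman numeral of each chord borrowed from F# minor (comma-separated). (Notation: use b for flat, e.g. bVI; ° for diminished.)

The diatonic triads in F# major are F#, G#m, A#m, B, C#, D#m, E#dim. F#–A#–C# = F#, D#–F#–A# = D#m, G#–B–D# = G#m and C#–E#–G# = C# all belong to that set. But E–G#–B is foreign: the diatonic vii° on degree 7 is E#dim, whereas E comes from F# minor. It is labeled bVII. A–C#–E is not: scale degree 3 in F# major carries A#m (iii). In F# minor the chord on that degree is A, so here it functions as bIII, borrowed from the parallel minor.

bVII, bIII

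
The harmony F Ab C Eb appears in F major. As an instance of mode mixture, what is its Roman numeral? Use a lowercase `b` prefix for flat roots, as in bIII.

i7

The root F is the diatonic 1st degree of F major; the borrowing shows in the chord quality. The diatonic chord on degree 1 would be F (I), but F–Ab–C–Eb is the minor-seventh chord from F minor. As a borrowed chord it is labeled i7.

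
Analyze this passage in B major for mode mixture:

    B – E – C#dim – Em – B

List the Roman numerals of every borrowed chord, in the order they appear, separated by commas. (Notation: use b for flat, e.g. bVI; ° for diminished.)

ii°, iv

The diatonic triads in B major are B, C#m, D#m, E, F#, G#m, A#dim. B and E both belong to that set. C#dim (C#–E–G) doesn't fit — on degree 2 B major would have C#m (ii). C#dim is the degree-2 chord of B minor, so it is the borrowed ii°. Em (E–G–B) is not: scale degree 4 in B major carries E (IV). In B minor the chord on that degree is Em, so here it functions as iv, borrowed from the parallel minor.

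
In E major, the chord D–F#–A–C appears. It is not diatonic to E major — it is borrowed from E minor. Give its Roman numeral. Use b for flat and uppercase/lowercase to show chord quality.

The root D is the lowered 7th scale degree — diatonically E major has D# there. The diatonic chord on degree 7 would be D#dim (vii°), but D–F#–A–C is the dominant-seventh chord from E minor. As a borrowed chord it is labeled bVII7.

bVII7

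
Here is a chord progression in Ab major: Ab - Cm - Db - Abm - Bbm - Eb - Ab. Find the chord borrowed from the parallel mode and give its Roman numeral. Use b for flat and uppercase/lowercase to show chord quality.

i

In Ab major the diatonic chords are Ab, Bbm, Cm, Db, Eb, Fm, Gdim. Ab, Cm, Db, Bbm and Eb all belong to that set. But Abm (Ab–Cb–Eb) is foreign: the diatonic I on degree 1 is Ab, whereas Abm comes from Ab minor. It is labeled i.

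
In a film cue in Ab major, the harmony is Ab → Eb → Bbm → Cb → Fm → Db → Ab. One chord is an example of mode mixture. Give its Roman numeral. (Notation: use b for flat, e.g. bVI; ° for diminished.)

bIII

Ab major has the diatonic set Ab, Bbm, Cm, Db, Eb, Fm, Gdim. Of the given chords, Ab, Eb, Bbm, Fm and Db are diatonic. But Cb (Cb–Eb–Gb) is foreign: the diatonic iii on degree 3 is Cm, whereas Cb comes from Ab minor. It is labeled bIII.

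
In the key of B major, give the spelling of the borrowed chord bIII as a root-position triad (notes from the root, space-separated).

D F# A

Scale degree 3 in B major is D#. bIII uses the lowered form, D, taken from B minor. Building the major chord from the parallel minor on D: D–F#–A.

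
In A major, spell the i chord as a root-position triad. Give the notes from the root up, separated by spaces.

i is built on scale degree 1, which is A in both A major and its parallel. Building the minor chord from the parallel minor on A: A–C–E.

A C E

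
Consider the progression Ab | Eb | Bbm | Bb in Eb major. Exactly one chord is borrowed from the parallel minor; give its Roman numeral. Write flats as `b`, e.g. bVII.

In Eb major the diatonic chords are Eb, Fm, Gm, Ab, Bb, Cm, Ddim. Of the given chords, Ab, Eb and Bb are diatonic. But Bbm (Bb–Db–F) is foreign: the diatonic V on degree 5 is Bb, whereas Bbm comes from Eb minor. It is labeled v.

v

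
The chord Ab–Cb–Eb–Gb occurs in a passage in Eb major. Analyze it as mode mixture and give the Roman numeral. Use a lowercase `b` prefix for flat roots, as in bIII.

iv7

Ab is scale degree 4 in Eb major. Ab–Cb–Eb–Gb is a minor-seventh chord — the form found in Eb minor, not the diatonic IV (Ab). Borrowed into Eb major it is written iv7.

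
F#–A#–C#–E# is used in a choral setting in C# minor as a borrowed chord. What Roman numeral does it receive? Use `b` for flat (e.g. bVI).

IVmaj7

The root F# is the diatonic 4th degree of C# minor; the borrowing shows in the chord quality. F#–A#–C#–E# is a major-seventh chord — the form found in C# major, not the diatonic iv (F#m). Borrowed into C# minor it is written IVmaj7.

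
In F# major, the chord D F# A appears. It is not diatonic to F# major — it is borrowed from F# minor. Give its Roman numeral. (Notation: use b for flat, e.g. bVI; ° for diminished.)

In F# major scale degree 6 is D#; D is its lowered form, from F# minor. The diatonic chord on degree 6 would be D#m (vi), but D–F#–A is the major chord from F# minor. As a borrowed chord it is labeled bVI.

bVI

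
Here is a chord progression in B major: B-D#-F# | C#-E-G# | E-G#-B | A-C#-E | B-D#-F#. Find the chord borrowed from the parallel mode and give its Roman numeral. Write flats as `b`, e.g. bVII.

B major has the diatonic set B, C#m, D#m, E, F#, G#m, A#dim. B–D#–F# = B, C#–E–G# = C#m and E–G#–B = E all belong to that set. A–C#–E doesn't fit — on degree 7 B major would have A#dim (vii°). A is the degree-7 chord of B minor, so it is the borrowed bVII.

bVII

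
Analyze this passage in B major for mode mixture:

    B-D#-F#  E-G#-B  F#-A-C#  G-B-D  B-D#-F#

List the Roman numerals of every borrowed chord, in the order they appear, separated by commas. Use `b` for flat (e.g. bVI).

The diatonic triads in B major are B, C#m, D#m, E, F#, G#m, A#dim. Of the given chords, B–D#–F# = B and E–G#–B = E are diatonic. F#–A–C# is not: scale degree 5 in B major carries F# (V). In B minor the chord on that degree is F#m, so here it functions as v, borrowed from the parallel minor. G–B–D is not: scale degree 6 in B major carries G#m (vi). In B minor the chord on that degree is G, so here it functions as bVI, borrowed from the parallel minor.

v, bVI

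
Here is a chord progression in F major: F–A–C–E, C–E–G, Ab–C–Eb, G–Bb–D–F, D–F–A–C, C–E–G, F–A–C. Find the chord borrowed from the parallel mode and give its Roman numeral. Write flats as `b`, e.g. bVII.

bIII

In F major the diatonic chords are F, Gm, Am, Bb, C, Dm, Edim. F–A–C–E = Fmaj7, C–E–G = C, G–Bb–D–F = Gm7, D–F–A–C = Dm7 and F–A–C = F are all diatonic. Ab–C–Eb is not: scale degree 3 in F major carries Am (iii). In F minor the chord on that degree is Ab, so here it functions as bIII, borrowed from the parallel minor.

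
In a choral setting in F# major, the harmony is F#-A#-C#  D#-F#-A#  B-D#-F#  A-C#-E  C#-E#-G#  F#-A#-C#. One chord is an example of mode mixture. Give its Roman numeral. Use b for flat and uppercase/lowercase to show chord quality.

The diatonic triads in F# major are F#, G#m, A#m, B, C#, D#m, E#dim. F#–A#–C# = F#, D#–F#–A# = D#m, B–D#–F# = B and C#–E#–G# = C# all belong to that set. A–C#–E doesn't fit — on degree 3 F# major would have A#m (iii). A is the degree-3 chord of F# minor, so it is the borrowed bIII.

bIII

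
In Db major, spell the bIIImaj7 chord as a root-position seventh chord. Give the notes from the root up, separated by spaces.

bIIImaj7 is built on the lowered scale degree 3. In Db major degree 3 is F; lowered it becomes Fb. Building the major-seventh chord from the parallel minor on Fb: Fb–Ab–Cb–Eb.

Fb Ab Cb Eb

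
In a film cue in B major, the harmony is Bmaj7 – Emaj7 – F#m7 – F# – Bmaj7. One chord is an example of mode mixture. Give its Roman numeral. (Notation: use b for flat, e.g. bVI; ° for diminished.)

v7

In B major the diatonic chords are B, C#m, D#m, E, F#, G#m, A#dim. Bmaj7, Emaj7 and F# all belong to that set. But F#m7 (F#–A–C#–E) is foreign: the diatonic V on degree 5 is F#, whereas F#m7 comes from B minor. It is labeled v7.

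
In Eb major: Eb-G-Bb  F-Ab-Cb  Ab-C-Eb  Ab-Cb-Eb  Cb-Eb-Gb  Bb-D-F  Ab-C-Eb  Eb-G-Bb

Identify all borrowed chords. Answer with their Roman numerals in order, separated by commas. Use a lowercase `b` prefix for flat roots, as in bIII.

ii°, iv, bVI

The diatonic triads in Eb major are Eb, Fm, Gm, Ab, Bb, Cm, Ddim. Of the given chords, Eb–G–Bb = Eb, Ab–C–Eb = Ab and Bb–D–F = Bb are diatonic. But F–Ab–Cb is foreign: the diatonic ii on degree 2 is Fm, whereas Fdim comes from Eb minor. It is labeled ii°. Ab–Cb–Eb is not: scale degree 4 in Eb major carries Ab (IV). In Eb minor the chord on that degree is Abm, so here it functions as iv, borrowed from the parallel minor. But Cb–Eb–Gb is foreign: the diatonic vi on degree 6 is Cm, whereas Cb comes from Eb minor. It is labeled bVI.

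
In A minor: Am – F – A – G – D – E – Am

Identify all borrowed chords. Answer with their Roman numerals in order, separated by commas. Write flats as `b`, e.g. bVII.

In A minor (with V from harmonic minor) the diatonic chords are Am, Bdim, C, Dm, E, F, G. Of the given chords, Am, F, G and E are diatonic. A (A–C#–E) is not: scale degree 1 in A minor carries Am (i). In A major the chord on that degree is A, so here it functions as I, borrowed from the parallel major. But D (D–F#–A) is foreign: the diatonic iv on degree 4 is Dm, whereas D comes from A major. It is labeled IV.

I, IV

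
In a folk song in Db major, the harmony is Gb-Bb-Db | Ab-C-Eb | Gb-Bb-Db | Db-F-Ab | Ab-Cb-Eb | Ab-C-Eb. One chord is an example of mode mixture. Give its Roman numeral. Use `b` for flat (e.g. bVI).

v

Db major has the diatonic set Db, Ebm, Fm, Gb, Ab, Bbm, Cdim. Gb–Bb–Db = Gb, Ab–C–Eb = Ab and Db–F–Ab = Db all belong to that set. Ab–Cb–Eb doesn't fit — on degree 5 Db major would have Ab (V). Abm is the degree-5 chord of Db minor, so it is the borrowed v.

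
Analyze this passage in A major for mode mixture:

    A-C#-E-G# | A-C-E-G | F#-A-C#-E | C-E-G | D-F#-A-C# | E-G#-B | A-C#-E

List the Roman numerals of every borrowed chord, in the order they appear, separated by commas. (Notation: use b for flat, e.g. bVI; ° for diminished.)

i7, bIII

A major has the diatonic set A, Bm, C#m, D, E, F#m, G#dim. Of the given chords, A–C#–E–G# = Amaj7, F#–A–C#–E = F#m7, D–F#–A–C# = Dmaj7, E–G#–B = E and A–C#–E = A are diatonic. But A–C–E–G is foreign: the diatonic I on degree 1 is A, whereas Am7 comes from A minor. It is labeled i7. C–E–G is not: scale degree 3 in A major carries C#m (iii). In A minor the chord on that degree is C, so here it functions as bIII, borrowed from the parallel minor.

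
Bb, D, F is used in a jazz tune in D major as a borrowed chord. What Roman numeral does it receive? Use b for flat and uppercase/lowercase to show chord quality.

bVI

In D major scale degree 6 is B; Bb is its lowered form, from D minor. The diatonic chord on degree 6 would be Bm (vi), but Bb–D–F is the major chord from D minor. As a borrowed chord it is labeled bVI.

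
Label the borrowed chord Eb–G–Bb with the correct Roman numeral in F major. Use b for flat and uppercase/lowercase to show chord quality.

Eb is the lowered form of scale degree 7 in F major (the diatonic degree 7 is E). Eb–G–Bb is a major chord — the form found in F minor, not the diatonic vii° (Edim). Borrowed into F major it is written bVII.

bVII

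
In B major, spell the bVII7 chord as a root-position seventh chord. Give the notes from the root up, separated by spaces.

A C# E G

Scale degree 7 in B major is A#. bVII7 uses the lowered form, A, taken from B minor. Building the dominant-seventh chord from the parallel minor on A: A–C#–E–G.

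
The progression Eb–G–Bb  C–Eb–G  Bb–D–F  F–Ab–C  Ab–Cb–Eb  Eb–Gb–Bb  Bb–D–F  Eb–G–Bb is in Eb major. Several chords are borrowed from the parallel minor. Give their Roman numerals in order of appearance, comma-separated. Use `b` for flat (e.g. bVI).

The diatonic triads in Eb major are Eb, Fm, Gm, Ab, Bb, Cm, Ddim. Of the given chords, Eb–G–Bb = Eb, C–Eb–G = Cm, Bb–D–F = Bb and F–Ab–C = Fm are diatonic. Ab–Cb–Eb is not: scale degree 4 in Eb major carries Ab (IV). In Eb minor the chord on that degree is Abm, so here it functions as iv, borrowed from the parallel minor. But Eb–Gb–Bb is foreign: the diatonic I on degree 1 is Eb, whereas Ebm comes from Eb minor. It is labeled i.

iv, i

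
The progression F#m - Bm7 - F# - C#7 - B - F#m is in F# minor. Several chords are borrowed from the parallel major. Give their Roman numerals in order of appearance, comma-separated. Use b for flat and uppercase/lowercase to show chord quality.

I, IV

In F# minor (with V from harmonic minor) the diatonic chords are F#m, G#dim, A, Bm, C#, D, E. F#m, Bm7 and C#7 are all diatonic. F# (F#–A#–C#) is not: scale degree 1 in F# minor carries F#m (i). In F# major the chord on that degree is F#, so here it functions as I, borrowed from the parallel major. B (B–D#–F#) is not: scale degree 4 in F# minor carries Bm (iv). In F# major the chord on that degree is B, so here it functions as IV, borrowed from the parallel major.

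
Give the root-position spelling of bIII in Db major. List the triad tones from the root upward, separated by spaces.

Fb Ab Cb

bIII is built on the lowered scale degree 3. In Db major degree 3 is F; lowered it becomes Fb. Stacking thirds in Db minor on Fb gives Fb–Ab–Cb.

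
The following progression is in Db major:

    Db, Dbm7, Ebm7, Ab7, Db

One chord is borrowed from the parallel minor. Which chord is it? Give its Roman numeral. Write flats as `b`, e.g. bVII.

i7

Db major has the diatonic set Db, Ebm, Fm, Gb, Ab, Bbm, Cdim. Of the given chords, Db, Ebm7 and Ab7 are diatonic. Dbm7 (Db–Fb–Ab–Cb) doesn't fit — on degree 1 Db major would have Db (I). Dbm7 is the degree-1 chord of Db minor, so it is the borrowed i7.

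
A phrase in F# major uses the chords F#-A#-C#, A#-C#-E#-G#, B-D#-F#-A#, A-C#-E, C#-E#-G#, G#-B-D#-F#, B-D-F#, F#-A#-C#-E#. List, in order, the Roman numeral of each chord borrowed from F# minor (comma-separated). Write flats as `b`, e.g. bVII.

In F# major the diatonic chords are F#, G#m, A#m, B, C#, D#m, E#dim. Of the given chords, F#–A#–C# = F#, A#–C#–E#–G# = A#m7, B–D#–F#–A# = Bmaj7, C#–E#–G# = C#, G#–B–D#–F# = G#m7 and F#–A#–C#–E# = F#maj7 are diatonic. A–C#–E is not: scale degree 3 in F# major carries A#m (iii). In F# minor the chord on that degree is A, so here it functions as bIII, borrowed from the parallel minor. But B–D–F# is foreign: the diatonic IV on degree 4 is B, whereas Bm comes from F# minor. It is labeled iv.

bIII, iv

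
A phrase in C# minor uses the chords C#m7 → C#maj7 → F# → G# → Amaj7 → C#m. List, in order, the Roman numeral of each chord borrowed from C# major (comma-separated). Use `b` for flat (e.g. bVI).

The diatonic triads in C# minor (with V from harmonic minor) are C#m, D#dim, E, F#m, G#, A, B. C#m7, G#, Amaj7 and C#m are all diatonic. C#maj7 (C#–E#–G#–B#) doesn't fit — on degree 1 C# minor would have C#m (i). C#maj7 is the degree-1 chord of C# major, so it is the borrowed Imaj7. But F# (F#–A#–C#) is foreign: the diatonic iv on degree 4 is F#m, whereas F# comes from C# major. It is labeled IV.

Imaj7, IV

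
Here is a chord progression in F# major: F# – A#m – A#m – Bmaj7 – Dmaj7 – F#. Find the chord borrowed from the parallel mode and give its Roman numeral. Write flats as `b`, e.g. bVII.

The diatonic triads in F# major are F#, G#m, A#m, B, C#, D#m, E#dim. F#, A#m and Bmaj7 are all diatonic. But Dmaj7 (D–F#–A–C#) is foreign: the diatonic vi on degree 6 is D#m, whereas Dmaj7 comes from F# minor. It is labeled bVImaj7.

bVImaj7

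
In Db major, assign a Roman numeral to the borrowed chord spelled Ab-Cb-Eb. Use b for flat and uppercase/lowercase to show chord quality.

The root Ab is the diatonic 5th degree of Db major; the borrowing shows in the chord quality. Ab–Cb–Eb is a minor chord — the form found in Db minor, not the diatonic V (Ab). Borrowed into Db major it is written v.

v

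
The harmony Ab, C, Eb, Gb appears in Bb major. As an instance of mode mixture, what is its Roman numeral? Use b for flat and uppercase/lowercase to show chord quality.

The root Ab is the lowered 7th scale degree — diatonically Bb major has A there. Ab–C–Eb–Gb is a dominant-seventh chord — the form found in Bb minor, not the diatonic vii° (Adim). Borrowed into Bb major it is written bVII7.

bVII7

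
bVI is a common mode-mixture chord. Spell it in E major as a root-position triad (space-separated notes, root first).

Scale degree 6 in E major is C#. bVI uses the lowered form, C, taken from E minor. In E minor the chord on C is C–E–G.

C E G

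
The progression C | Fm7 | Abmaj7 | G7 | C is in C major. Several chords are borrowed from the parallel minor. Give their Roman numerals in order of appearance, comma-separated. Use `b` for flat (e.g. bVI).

C major has the diatonic set C, Dm, Em, F, G, Am, Bdim. C and G7 are both diatonic. But Fm7 (F–Ab–C–Eb) is foreign: the diatonic IV on degree 4 is F, whereas Fm7 comes from C minor. It is labeled iv7. Abmaj7 (Ab–C–Eb–G) doesn't fit — on degree 6 C major would have Am (vi). Abmaj7 is the degree-6 chord of C minor, so it is the borrowed bVImaj7.

iv7, bVImaj7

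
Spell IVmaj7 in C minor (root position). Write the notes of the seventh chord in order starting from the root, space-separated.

F A C E

The root, F, is scale degree 4 — the same note in C minor and C major; only the chord quality changes. Building the major-seventh chord from the parallel major on F: F–A–C–E.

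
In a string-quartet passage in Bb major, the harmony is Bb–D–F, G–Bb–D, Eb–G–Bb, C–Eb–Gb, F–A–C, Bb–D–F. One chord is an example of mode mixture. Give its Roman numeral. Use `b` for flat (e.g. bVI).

ii°

Bb major has the diatonic set Bb, Cm, Dm, Eb, F, Gm, Adim. Bb–D–F = Bb, G–Bb–D = Gm, Eb–G–Bb = Eb and F–A–C = F all belong to that set. C–Eb–Gb is not: scale degree 2 in Bb major carries Cm (ii). In Bb minor the chord on that degree is Cdim, so here it functions as ii°, borrowed from the parallel minor.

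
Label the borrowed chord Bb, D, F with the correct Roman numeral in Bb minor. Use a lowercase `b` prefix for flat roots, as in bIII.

Bb is scale degree 1 in Bb minor. Diatonically Bb minor has Bbm (i) on that degree; Bb–D–F is instead the major chord native to Bb major, so it takes the label I.

I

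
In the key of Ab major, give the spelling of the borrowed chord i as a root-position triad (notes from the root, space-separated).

Ab Cb Eb

The root, Ab, is scale degree 1 — the same note in Ab major and Ab minor; only the chord quality changes. Stacking thirds in Ab minor on Ab gives Ab–Cb–Eb.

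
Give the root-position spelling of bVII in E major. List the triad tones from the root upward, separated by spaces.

D F# A

bVII is built on the lowered scale degree 7. In E major degree 7 is D#; lowered it becomes D. Stacking thirds in E minor on D gives D–F#–A.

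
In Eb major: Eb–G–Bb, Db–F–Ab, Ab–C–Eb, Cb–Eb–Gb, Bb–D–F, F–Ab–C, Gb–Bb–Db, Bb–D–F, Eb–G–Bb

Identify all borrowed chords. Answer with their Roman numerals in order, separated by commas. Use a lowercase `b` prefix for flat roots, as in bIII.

bVII, bVI, bIII

The diatonic triads in Eb major are Eb, Fm, Gm, Ab, Bb, Cm, Ddim. Eb–G–Bb = Eb, Ab–C–Eb = Ab, Bb–D–F = Bb and F–Ab–C = Fm all belong to that set. Db–F–Ab doesn't fit — on degree 7 Eb major would have Ddim (vii°). Db is the degree-7 chord of Eb minor, so it is the borrowed bVII. But Cb–Eb–Gb is foreign: the diatonic vi on degree 6 is Cm, whereas Cb comes from Eb minor. It is labeled bVI. But Gb–Bb–Db is foreign: the diatonic iii on degree 3 is Gm, whereas Gb comes from Eb minor. It is labeled bIII.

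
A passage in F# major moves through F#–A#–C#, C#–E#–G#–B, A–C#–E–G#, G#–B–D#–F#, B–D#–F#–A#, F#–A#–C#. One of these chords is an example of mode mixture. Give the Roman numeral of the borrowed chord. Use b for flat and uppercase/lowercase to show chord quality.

bIIImaj7

In F# major the diatonic chords are F#, G#m, A#m, B, C#, D#m, E#dim. F#–A#–C# = F#, C#–E#–G#–B = C#7, G#–B–D#–F# = G#m7 and B–D#–F#–A# = Bmaj7 all belong to that set. A–C#–E–G# is not: scale degree 3 in F# major carries A#m (iii). In F# minor the chord on that degree is Amaj7, so here it functions as bIIImaj7, borrowed from the parallel minor.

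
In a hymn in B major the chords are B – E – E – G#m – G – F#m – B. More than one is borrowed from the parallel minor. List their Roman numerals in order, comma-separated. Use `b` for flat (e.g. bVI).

In B major the diatonic chords are B, C#m, D#m, E, F#, G#m, A#dim. B, E and G#m are all diatonic. G (G–B–D) is not: scale degree 6 in B major carries G#m (vi). In B minor the chord on that degree is G, so here it functions as bVI, borrowed from the parallel minor. F#m (F#–A–C#) doesn't fit — on degree 5 B major would have F# (V). F#m is the degree-5 chord of B minor, so it is the borrowed v.

bVI, v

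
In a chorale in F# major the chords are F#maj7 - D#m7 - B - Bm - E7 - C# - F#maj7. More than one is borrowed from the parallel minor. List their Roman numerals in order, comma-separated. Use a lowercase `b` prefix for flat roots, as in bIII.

iv, bVII7

In F# major the diatonic chords are F#, G#m, A#m, B, C#, D#m, E#dim. Of the given chords, F#maj7, D#m7, B and C# are diatonic. Bm (B–D–F#) doesn't fit — on degree 4 F# major would have B (IV). Bm is the degree-4 chord of F# minor, so it is the borrowed iv. But E7 (E–G#–B–D) is foreign: the diatonic vii° on degree 7 is E#dim, whereas E7 comes from F# minor. It is labeled bVII7.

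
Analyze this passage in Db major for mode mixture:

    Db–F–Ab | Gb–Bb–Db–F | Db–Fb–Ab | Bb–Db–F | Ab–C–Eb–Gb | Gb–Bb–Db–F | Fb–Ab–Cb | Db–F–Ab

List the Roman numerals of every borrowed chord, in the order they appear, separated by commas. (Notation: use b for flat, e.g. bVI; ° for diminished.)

i, bIII

Db major has the diatonic set Db, Ebm, Fm, Gb, Ab, Bbm, Cdim. Of the given chords, Db–F–Ab = Db, Gb–Bb–Db–F = Gbmaj7, Bb–Db–F = Bbm and Ab–C–Eb–Gb = Ab7 are diatonic. Db–Fb–Ab doesn't fit — on degree 1 Db major would have Db (I). Dbm is the degree-1 chord of Db minor, so it is the borrowed i. But Fb–Ab–Cb is foreign: the diatonic iii on degree 3 is Fm, whereas Fb comes from Db minor. It is labeled bIII.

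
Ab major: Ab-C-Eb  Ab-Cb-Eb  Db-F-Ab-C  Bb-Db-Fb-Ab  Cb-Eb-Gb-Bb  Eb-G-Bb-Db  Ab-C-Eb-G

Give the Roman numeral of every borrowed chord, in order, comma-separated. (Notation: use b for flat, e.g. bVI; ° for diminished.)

The diatonic triads in Ab major are Ab, Bbm, Cm, Db, Eb, Fm, Gdim. Of the given chords, Ab–C–Eb = Ab, Db–F–Ab–C = Dbmaj7, Eb–G–Bb–Db = Eb7 and Ab–C–Eb–G = Abmaj7 are diatonic. But Ab–Cb–Eb is foreign: the diatonic I on degree 1 is Ab, whereas Abm comes from Ab minor. It is labeled i. Bb–Db–Fb–Ab doesn't fit — on degree 2 Ab major would have Bbm (ii). Bbm7b5 is the degree-2 chord of Ab minor, so it is the borrowed iiø7. But Cb–Eb–Gb–Bb is foreign: the diatonic iii on degree 3 is Cm, whereas Cbmaj7 comes from Ab minor. It is labeled bIIImaj7.

i, iiø7, bIIImaj7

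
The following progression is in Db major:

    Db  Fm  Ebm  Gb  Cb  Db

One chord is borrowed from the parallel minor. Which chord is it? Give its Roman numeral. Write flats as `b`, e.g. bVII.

The diatonic triads in Db major are Db, Ebm, Fm, Gb, Ab, Bbm, Cdim. Of the given chords, Db, Fm, Ebm and Gb are diatonic. But Cb (Cb–Eb–Gb) is foreign: the diatonic vii° on degree 7 is Cdim, whereas Cb comes from Db minor. It is labeled bVII.

bVII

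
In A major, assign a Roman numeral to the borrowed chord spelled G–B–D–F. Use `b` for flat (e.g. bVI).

In A major scale degree 7 is G#; G is its lowered form, from A minor. Diatonically A major has G#dim (vii°) on that degree; G–B–D–F is instead the dominant-seventh chord native to A minor, so it takes the label bVII7.

bVII7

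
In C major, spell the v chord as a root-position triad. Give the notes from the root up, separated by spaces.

The root, G, is scale degree 5 — the same note in C major and C minor; only the chord quality changes. Building the minor chord from the parallel minor on G: G–Bb–D.

G Bb D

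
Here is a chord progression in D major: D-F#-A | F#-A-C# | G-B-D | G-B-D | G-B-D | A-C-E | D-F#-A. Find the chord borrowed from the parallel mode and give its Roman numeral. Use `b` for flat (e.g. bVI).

The diatonic triads in D major are D, Em, F#m, G, A, Bm, C#dim. Of the given chords, D–F#–A = D, F#–A–C# = F#m and G–B–D = G are diatonic. A–C–E doesn't fit — on degree 5 D major would have A (V). Am is the degree-5 chord of D minor, so it is the borrowed v.

v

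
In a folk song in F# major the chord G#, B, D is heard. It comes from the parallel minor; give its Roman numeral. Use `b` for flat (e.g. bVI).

G# is scale degree 2 in F# major. The diatonic chord on degree 2 would be G#m (ii), but G#–B–D is the diminished chord from F# minor. As a borrowed chord it is labeled ii°.

ii°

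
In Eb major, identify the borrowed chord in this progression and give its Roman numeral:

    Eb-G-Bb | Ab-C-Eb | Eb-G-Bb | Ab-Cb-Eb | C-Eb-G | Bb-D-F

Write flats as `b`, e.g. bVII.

iv

Eb major has the diatonic set Eb, Fm, Gm, Ab, Bb, Cm, Ddim. Of the given chords, Eb–G–Bb = Eb, Ab–C–Eb = Ab, C–Eb–G = Cm and Bb–D–F = Bb are diatonic. But Ab–Cb–Eb is foreign: the diatonic IV on degree 4 is Ab, whereas Abm comes from Eb minor. It is labeled iv.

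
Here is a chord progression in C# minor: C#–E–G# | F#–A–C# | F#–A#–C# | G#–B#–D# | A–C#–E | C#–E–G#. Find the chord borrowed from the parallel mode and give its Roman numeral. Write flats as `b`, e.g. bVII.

C# minor has the diatonic set C#m, D#dim, E, F#m, G#, A, B (with V from harmonic minor). C#–E–G# = C#m, F#–A–C# = F#m, G#–B#–D# = G# and A–C#–E = A are all diatonic. But F#–A#–C# is foreign: the diatonic iv on degree 4 is F#m, whereas F# comes from C# major. It is labeled IV.

IV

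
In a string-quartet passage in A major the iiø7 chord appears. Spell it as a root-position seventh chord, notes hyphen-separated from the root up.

The root, B, is scale degree 2 — the same note in A major and A minor; only the chord quality changes. Building the half-diminished-seventh chord from the parallel minor on B: B–D–F–A.

B-D-F-A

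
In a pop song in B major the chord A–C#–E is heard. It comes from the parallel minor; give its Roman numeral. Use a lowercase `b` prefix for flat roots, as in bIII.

bVII

A is the lowered form of scale degree 7 in B major (the diatonic degree 7 is A#). Diatonically B major has A#dim (vii°) on that degree; A–C#–E is instead the major chord native to B minor, so it takes the label bVII.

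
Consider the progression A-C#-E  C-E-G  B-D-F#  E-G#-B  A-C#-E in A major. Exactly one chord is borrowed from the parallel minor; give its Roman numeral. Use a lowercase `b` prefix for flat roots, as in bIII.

A major has the diatonic set A, Bm, C#m, D, E, F#m, G#dim. A–C#–E = A, B–D–F# = Bm and E–G#–B = E all belong to that set. But C–E–G is foreign: the diatonic iii on degree 3 is C#m, whereas C comes from A minor. It is labeled bIII.

bIII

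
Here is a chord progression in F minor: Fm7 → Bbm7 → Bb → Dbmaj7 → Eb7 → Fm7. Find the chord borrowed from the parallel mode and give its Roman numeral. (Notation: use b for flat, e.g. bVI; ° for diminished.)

F minor has the diatonic set Fm, Gdim, Ab, Bbm, C, Db, Eb (with V from harmonic minor). Fm7, Bbm7, Dbmaj7 and Eb7 all belong to that set. Bb (Bb–D–F) is not: scale degree 4 in F minor carries Bbm (iv). In F major the chord on that degree is Bb, so here it functions as IV, borrowed from the parallel major.

IV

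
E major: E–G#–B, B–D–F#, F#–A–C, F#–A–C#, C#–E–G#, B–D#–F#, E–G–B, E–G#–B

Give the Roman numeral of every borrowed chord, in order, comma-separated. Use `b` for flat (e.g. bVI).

The diatonic triads in E major are E, F#m, G#m, A, B, C#m, D#dim. E–G#–B = E, F#–A–C# = F#m, C#–E–G# = C#m and B–D#–F# = B all belong to that set. B–D–F# is not: scale degree 5 in E major carries B (V). In E minor the chord on that degree is Bm, so here it functions as v, borrowed from the parallel minor. F#–A–C is not: scale degree 2 in E major carries F#m (ii). In E minor the chord on that degree is F#dim, so here it functions as ii°, borrowed from the parallel minor. But E–G–B is foreign: the diatonic I on degree 1 is E, whereas Em comes from E minor. It is labeled i.

v, ii°, i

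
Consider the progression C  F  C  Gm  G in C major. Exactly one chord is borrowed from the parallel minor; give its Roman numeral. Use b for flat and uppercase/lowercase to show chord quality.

v

The diatonic triads in C major are C, Dm, Em, F, G, Am, Bdim. C, F and G are all diatonic. Gm (G–Bb–D) doesn't fit — on degree 5 C major would have G (V). Gm is the degree-5 chord of C minor, so it is the borrowed v.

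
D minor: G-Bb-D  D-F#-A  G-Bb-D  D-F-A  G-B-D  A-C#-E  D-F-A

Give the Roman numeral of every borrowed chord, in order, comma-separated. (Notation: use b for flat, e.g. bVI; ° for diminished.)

I, IV

In D minor (with V from harmonic minor) the diatonic chords are Dm, Edim, F, Gm, A, Bb, C. G–Bb–D = Gm, D–F–A = Dm and A–C#–E = A all belong to that set. D–F#–A doesn't fit — on degree 1 D minor would have Dm (i). D is the degree-1 chord of D major, so it is the borrowed I. G–B–D doesn't fit — on degree 4 D minor would have Gm (iv). G is the degree-4 chord of D major, so it is the borrowed IV.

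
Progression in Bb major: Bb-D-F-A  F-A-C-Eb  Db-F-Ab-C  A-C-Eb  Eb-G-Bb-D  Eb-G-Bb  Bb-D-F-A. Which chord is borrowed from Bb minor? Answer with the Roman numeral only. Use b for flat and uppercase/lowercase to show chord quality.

In Bb major the diatonic chords are Bb, Cm, Dm, Eb, F, Gm, Adim. Bb–D–F–A = Bbmaj7, F–A–C–Eb = F7, A–C–Eb = Adim, Eb–G–Bb–D = Ebmaj7 and Eb–G–Bb = Eb all belong to that set. Db–F–Ab–C is not: scale degree 3 in Bb major carries Dm (iii). In Bb minor the chord on that degree is Dbmaj7, so here it functions as bIIImaj7, borrowed from the parallel minor.

bIIImaj7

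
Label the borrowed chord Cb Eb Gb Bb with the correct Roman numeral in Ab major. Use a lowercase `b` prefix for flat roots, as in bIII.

The root Cb is the lowered 3rd scale degree — diatonically Ab major has C there. Cb–Eb–Gb–Bb is a major-seventh chord — the form found in Ab minor, not the diatonic iii (Cm). Borrowed into Ab major it is written bIIImaj7.

bIIImaj7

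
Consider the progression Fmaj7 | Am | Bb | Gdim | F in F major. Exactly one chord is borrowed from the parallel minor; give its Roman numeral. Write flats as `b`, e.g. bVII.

In F major the diatonic chords are F, Gm, Am, Bb, C, Dm, Edim. Of the given chords, Fmaj7, Am, Bb and F are diatonic. Gdim (G–Bb–Db) is not: scale degree 2 in F major carries Gm (ii). In F minor the chord on that degree is Gdim, so here it functions as ii°, borrowed from the parallel minor.

ii°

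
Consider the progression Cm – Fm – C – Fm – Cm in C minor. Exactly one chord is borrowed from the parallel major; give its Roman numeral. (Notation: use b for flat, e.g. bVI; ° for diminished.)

I

C minor has the diatonic set Cm, Ddim, Eb, Fm, G, Ab, Bb (with V from harmonic minor). Cm and Fm are both diatonic. C (C–E–G) doesn't fit — on degree 1 C minor would have Cm (i). C is the degree-1 chord of C major, so it is the borrowed I.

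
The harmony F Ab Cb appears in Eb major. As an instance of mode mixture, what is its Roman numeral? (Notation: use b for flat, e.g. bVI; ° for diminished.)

The root F is the diatonic 2nd degree of Eb major; the borrowing shows in the chord quality. The diatonic chord on degree 2 would be Fm (ii), but F–Ab–Cb is the diminished chord from Eb minor. As a borrowed chord it is labeled ii°.

ii°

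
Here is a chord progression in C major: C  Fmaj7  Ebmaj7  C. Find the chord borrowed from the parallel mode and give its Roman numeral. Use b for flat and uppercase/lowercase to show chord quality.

C major has the diatonic set C, Dm, Em, F, G, Am, Bdim. Of the given chords, C and Fmaj7 are diatonic. But Ebmaj7 (Eb–G–Bb–D) is foreign: the diatonic iii on degree 3 is Em, whereas Ebmaj7 comes from C minor. It is labeled bIIImaj7.

bIIImaj7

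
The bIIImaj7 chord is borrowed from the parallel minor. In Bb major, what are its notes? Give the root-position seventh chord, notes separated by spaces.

The root of bIIImaj7 is the lowered 3rd degree: D becomes Db. In Bb minor the chord on Db is Db–F–Ab–C.

Db F Ab C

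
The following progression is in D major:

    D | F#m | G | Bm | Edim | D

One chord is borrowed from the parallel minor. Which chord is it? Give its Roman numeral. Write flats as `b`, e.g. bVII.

The diatonic triads in D major are D, Em, F#m, G, A, Bm, C#dim. D, F#m, G and Bm all belong to that set. Edim (E–G–Bb) is not: scale degree 2 in D major carries Em (ii). In D minor the chord on that degree is Edim, so here it functions as ii°, borrowed from the parallel minor.

ii°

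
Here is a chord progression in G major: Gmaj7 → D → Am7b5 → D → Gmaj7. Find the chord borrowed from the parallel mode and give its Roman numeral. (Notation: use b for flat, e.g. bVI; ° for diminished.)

iiø7

The diatonic triads in G major are G, Am, Bm, C, D, Em, F#dim. Gmaj7 and D are both diatonic. But Am7b5 (A–C–Eb–G) is foreign: the diatonic ii on degree 2 is Am, whereas Am7b5 comes from G minor. It is labeled iiø7.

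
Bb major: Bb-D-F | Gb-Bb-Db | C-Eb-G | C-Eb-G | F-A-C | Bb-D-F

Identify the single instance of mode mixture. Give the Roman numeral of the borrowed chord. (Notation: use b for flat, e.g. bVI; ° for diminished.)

bVI

The diatonic triads in Bb major are Bb, Cm, Dm, Eb, F, Gm, Adim. Bb–D–F = Bb, C–Eb–G = Cm and F–A–C = F all belong to that set. Gb–Bb–Db doesn't fit — on degree 6 Bb major would have Gm (vi). Gb is the degree-6 chord of Bb minor, so it is the borrowed bVI.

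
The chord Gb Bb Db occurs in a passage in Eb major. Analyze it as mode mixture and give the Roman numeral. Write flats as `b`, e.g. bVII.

bIII

The root Gb is the lowered 3rd scale degree — diatonically Eb major has G there. Diatonically Eb major has Gm (iii) on that degree; Gb–Bb–Db is instead the major chord native to Eb minor, so it takes the label bIII.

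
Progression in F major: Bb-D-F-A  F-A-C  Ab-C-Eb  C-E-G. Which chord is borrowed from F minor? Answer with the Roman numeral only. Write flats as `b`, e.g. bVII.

The diatonic triads in F major are F, Gm, Am, Bb, C, Dm, Edim. Bb–D–F–A = Bbmaj7, F–A–C = F and C–E–G = C all belong to that set. But Ab–C–Eb is foreign: the diatonic iii on degree 3 is Am, whereas Ab comes from F minor. It is labeled bIII.

bIII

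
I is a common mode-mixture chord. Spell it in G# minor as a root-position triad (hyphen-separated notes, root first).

G#-B#-D#

I is built on scale degree 1, which is G# in both G# minor and its parallel. Building the major chord from the parallel major on G#: G#–B#–D#.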